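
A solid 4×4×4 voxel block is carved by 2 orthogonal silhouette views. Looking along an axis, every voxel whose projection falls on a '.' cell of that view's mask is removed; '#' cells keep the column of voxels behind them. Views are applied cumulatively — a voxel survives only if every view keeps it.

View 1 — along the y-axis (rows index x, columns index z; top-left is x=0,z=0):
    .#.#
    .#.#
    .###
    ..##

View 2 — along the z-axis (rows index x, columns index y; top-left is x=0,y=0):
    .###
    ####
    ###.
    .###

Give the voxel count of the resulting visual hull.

29 voxels

full grid |V| = 64
[1] y-view keeps 9 columns → grid now 36
[2] z-view keeps 13 columns → grid now 29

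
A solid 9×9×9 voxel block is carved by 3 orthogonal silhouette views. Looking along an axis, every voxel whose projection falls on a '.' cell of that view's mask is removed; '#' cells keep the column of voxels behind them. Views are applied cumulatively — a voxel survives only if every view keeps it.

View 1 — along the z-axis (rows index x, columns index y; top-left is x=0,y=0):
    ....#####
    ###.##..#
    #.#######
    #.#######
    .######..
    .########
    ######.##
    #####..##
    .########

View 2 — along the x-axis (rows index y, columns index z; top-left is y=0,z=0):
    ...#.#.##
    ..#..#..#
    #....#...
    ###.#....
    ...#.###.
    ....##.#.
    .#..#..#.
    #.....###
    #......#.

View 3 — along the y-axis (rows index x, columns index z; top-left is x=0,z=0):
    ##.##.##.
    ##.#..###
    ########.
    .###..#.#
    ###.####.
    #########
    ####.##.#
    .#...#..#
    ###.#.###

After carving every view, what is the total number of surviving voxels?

initial block: 9^3 = 729
step 1: project along z, AND mask (64/81) → |grid| = 576
step 2: project along x, AND mask (29/81) → |grid| = 204
step 3: project along y, AND mask (58/81) → |grid| = 146

remaining voxels: 146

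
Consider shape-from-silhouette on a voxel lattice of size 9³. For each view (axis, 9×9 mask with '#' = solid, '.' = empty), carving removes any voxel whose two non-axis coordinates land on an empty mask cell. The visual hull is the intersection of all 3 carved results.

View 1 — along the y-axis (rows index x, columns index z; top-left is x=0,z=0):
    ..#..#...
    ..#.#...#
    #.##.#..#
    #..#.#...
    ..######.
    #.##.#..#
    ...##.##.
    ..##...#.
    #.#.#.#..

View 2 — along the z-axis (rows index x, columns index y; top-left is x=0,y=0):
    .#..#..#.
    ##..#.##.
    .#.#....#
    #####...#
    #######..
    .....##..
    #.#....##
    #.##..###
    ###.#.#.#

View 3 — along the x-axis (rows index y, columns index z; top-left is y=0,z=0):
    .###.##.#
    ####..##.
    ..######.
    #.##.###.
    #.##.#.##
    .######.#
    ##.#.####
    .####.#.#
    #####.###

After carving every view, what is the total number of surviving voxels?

start: 9×9×9 = 729 voxels
step 1: project along y, AND mask (35/81) → |grid| = 315
step 2: project along z, AND mask (42/81) → |grid| = 164
step 3: project along x, AND mask (58/81) → |grid| = 122

voxel count = 122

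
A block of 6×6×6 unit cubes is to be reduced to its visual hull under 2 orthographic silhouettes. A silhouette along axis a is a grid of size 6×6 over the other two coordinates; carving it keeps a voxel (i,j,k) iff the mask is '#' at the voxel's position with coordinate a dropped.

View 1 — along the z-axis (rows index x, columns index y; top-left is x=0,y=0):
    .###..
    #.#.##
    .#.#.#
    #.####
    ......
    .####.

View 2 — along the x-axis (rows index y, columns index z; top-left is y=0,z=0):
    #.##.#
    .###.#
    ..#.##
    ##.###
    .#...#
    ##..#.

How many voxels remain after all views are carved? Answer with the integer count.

remaining voxels: 67

full grid |V| = 216
[1] z-view keeps 19 columns → grid now 114
[2] x-view keeps 21 columns → grid now 67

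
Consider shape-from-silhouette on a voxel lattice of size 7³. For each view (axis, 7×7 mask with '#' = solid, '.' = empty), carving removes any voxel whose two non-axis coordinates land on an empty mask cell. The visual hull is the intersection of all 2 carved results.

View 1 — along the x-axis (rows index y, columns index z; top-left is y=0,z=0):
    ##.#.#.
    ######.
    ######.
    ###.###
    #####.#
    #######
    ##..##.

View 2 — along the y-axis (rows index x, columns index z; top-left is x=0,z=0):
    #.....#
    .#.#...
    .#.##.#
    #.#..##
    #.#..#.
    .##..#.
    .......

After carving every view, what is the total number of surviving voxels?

full grid |V| = 343
after view 1 [x-axis, 39 of 49 cells solid] → remaining = 273
after view 2 [y-axis, 18 of 49 cells solid] → remaining = 100

voxel count = 100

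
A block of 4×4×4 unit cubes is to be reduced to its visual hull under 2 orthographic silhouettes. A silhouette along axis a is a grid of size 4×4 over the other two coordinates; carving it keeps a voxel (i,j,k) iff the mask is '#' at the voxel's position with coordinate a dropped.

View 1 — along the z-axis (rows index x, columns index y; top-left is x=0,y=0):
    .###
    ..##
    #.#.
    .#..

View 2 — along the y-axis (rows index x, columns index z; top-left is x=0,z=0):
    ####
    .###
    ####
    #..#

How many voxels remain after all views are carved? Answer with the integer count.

full grid |V| = 64
carve view 1 (along z, XY-mask fill 8/16): 32 voxels remain
carve view 2 (along y, XZ-mask fill 13/16): 28 voxels remain

remaining voxels: 28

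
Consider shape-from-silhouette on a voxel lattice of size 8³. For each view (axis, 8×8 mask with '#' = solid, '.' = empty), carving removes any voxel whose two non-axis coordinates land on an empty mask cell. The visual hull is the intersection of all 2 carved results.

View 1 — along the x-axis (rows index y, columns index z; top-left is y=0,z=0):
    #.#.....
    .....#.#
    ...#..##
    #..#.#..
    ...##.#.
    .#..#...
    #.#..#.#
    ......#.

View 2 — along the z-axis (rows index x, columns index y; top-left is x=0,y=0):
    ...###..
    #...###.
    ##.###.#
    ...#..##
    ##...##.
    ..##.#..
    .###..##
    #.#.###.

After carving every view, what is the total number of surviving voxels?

remaining voxels: 85

initial block: 8^3 = 512
  1. axis=0 (YZ plane), |mask|=20  ⇒  voxels=160
  2. axis=2 (XY plane), |mask|=33  ⇒  voxels=85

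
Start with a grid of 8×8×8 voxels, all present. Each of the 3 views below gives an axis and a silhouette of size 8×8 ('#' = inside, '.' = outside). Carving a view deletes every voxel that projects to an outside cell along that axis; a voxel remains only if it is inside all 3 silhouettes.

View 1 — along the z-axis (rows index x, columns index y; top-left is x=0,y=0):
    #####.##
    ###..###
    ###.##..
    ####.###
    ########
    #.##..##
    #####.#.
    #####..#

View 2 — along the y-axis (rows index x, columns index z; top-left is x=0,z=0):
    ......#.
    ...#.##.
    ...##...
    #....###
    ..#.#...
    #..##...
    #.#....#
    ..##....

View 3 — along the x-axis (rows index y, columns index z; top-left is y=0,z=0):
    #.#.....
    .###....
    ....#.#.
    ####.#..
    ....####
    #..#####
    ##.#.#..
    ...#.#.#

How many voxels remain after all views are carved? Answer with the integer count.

before carving: 512 voxels (8×8×8)
step 1: project along z, AND mask (50/64) → |grid| = 400
step 2: project along y, AND mask (20/64) → |grid| = 124
step 3: project along x, AND mask (29/64) → |grid| = 54

54 voxels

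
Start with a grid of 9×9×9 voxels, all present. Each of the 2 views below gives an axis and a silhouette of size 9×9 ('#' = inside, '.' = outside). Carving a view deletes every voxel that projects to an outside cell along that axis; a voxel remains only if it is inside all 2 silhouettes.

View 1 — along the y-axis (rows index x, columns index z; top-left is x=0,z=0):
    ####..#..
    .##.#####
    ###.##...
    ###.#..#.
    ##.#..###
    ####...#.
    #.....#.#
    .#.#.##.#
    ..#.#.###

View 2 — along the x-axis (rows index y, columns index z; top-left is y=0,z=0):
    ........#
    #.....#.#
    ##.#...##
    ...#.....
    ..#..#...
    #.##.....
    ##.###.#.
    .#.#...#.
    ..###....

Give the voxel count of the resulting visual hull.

|visual hull| = 137

full grid |V| = 729
carve view 1 (along y, XZ-mask fill 46/81): 414 voxels remain
carve view 2 (along x, YZ-mask fill 27/81): 137 voxels remain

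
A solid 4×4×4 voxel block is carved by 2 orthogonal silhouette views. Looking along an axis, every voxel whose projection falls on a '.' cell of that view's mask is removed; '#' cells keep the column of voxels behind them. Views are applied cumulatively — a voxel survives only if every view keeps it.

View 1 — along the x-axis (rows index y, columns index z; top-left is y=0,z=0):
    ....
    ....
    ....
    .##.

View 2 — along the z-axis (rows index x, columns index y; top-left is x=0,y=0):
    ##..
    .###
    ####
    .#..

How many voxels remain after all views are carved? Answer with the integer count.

before carving: 64 voxels (4×4×4)
V1 x: intersect with YZ mask (2 set) -- 8 left
V2 z: intersect with XY mask (10 set) -- 4 left

voxel count = 4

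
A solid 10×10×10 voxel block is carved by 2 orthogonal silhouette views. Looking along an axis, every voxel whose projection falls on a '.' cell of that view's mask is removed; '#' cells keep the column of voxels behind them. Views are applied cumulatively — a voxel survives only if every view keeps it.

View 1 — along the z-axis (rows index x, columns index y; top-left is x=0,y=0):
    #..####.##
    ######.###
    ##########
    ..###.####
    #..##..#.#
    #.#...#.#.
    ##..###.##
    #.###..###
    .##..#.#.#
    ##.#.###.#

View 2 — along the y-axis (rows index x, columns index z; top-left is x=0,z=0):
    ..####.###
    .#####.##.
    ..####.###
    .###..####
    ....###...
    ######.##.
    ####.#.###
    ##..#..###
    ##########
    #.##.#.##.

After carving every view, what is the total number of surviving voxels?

start: 10×10×10 = 1000 voxels
[1] z-view keeps 68 columns → grid now 680
[2] y-view keeps 69 columns → grid now 468

remaining voxels: 468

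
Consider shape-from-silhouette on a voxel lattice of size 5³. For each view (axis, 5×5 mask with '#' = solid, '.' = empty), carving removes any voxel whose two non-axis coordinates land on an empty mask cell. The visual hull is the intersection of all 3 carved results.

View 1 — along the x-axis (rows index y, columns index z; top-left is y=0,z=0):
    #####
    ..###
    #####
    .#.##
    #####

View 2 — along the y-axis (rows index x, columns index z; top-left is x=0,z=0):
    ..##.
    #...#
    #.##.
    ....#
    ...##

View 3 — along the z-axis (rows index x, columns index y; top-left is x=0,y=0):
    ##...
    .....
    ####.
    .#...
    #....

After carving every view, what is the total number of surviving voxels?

|visual hull| = 16

full grid |V| = 125
[1] x-view keeps 21 columns → grid now 105
[2] y-view keeps 10 columns → grid now 44
[3] z-view keeps 8 columns → grid now 16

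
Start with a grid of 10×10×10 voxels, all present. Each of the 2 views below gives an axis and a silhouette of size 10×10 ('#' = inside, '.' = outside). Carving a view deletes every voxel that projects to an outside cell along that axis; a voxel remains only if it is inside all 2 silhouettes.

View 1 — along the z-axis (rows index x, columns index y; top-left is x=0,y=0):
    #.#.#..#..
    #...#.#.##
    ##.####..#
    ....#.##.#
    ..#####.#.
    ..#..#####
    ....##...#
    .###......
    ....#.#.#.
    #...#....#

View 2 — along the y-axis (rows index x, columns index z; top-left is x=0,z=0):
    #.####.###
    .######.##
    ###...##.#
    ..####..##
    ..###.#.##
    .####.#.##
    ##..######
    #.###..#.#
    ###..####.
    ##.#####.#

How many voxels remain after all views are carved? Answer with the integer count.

voxel count = 303

start: 10×10×10 = 1000 voxels
step 1: project along z, AND mask (44/100) → |grid| = 440
step 2: project along y, AND mask (70/100) → |grid| = 303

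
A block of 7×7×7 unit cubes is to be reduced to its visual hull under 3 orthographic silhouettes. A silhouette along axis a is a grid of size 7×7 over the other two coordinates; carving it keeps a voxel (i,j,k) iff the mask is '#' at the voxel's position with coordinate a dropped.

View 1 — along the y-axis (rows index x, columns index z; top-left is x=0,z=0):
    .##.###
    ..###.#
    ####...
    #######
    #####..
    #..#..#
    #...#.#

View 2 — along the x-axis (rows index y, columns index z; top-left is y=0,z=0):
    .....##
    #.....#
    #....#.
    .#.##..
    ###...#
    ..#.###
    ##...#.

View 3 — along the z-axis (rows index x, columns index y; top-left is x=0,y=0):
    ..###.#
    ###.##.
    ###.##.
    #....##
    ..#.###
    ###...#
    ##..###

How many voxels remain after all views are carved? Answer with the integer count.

start: 7×7×7 = 343 voxels
carve view 1 (along y, XZ-mask fill 31/49): 217 voxels remain
carve view 2 (along x, YZ-mask fill 20/49): 85 voxels remain
carve view 3 (along z, XY-mask fill 30/49): 51 voxels remain

|visual hull| = 51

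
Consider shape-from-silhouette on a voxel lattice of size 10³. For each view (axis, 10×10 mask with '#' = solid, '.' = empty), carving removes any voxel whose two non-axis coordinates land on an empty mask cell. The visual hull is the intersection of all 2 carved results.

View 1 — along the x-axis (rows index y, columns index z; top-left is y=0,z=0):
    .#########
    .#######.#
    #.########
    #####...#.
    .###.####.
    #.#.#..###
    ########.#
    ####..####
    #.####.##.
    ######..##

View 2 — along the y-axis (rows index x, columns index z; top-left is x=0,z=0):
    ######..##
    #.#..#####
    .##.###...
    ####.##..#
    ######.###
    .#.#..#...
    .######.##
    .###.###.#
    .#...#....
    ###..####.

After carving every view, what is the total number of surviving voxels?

remaining voxels: 483

start: 10×10×10 = 1000 voxels
after view 1 [x-axis, 77 of 100 cells solid] → remaining = 770
after view 2 [y-axis, 63 of 100 cells solid] → remaining = 483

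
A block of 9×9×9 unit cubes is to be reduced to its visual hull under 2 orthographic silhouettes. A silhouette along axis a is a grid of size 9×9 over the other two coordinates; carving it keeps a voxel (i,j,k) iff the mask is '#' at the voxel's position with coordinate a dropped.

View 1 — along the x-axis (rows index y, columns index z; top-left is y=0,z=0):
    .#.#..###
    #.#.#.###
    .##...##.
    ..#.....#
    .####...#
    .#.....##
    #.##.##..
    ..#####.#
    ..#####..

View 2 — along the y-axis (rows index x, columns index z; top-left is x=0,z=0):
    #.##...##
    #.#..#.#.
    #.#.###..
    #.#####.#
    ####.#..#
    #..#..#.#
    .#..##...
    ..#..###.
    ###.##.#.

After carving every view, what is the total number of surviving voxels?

before carving: 729 voxels (9×9×9)
[1] x-view keeps 41 columns → grid now 369
[2] y-view keeps 44 columns → grid now 196

|visual hull| = 196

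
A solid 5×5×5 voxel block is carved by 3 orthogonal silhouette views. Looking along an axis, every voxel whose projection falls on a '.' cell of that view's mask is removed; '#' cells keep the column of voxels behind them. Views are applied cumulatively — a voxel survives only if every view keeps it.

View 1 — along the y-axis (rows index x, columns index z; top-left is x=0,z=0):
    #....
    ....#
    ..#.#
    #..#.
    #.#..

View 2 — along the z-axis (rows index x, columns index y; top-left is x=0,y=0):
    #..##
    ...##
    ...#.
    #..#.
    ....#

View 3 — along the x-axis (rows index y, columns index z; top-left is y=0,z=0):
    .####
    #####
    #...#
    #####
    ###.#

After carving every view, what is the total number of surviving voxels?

full grid |V| = 125
step 1: project along y, AND mask (8/25) → |grid| = 40
step 2: project along z, AND mask (9/25) → |grid| = 13
step 3: project along x, AND mask (20/25) → |grid| = 11

|visual hull| = 11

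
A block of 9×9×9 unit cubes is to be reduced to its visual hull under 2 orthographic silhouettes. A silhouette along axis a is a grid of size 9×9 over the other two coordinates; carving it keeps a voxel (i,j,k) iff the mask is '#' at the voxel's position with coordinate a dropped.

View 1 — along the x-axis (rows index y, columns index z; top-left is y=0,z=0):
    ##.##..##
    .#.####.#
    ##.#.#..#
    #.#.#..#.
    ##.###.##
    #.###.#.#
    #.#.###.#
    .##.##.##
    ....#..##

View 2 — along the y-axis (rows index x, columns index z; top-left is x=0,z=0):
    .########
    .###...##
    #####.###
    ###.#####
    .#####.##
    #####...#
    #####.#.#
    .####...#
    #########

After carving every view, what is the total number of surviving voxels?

initial block: 9^3 = 729
  1. axis=0 (YZ plane), |mask|=49  ⇒  voxels=441
  2. axis=1 (XZ plane), |mask|=63  ⇒  voxels=352

|visual hull| = 352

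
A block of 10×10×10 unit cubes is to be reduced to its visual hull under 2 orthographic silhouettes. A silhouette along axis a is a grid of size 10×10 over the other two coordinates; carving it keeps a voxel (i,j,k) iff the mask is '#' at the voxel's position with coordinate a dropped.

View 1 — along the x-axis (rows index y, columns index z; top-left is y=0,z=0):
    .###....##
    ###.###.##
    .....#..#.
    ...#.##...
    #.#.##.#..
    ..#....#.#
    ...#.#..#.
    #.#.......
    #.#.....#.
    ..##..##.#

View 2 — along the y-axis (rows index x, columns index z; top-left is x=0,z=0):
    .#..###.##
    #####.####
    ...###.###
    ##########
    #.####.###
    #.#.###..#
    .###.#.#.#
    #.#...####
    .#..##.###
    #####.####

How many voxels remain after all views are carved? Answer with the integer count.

remaining voxels: 282

initial block: 10^3 = 1000
V1 x: intersect with YZ mask (39 set) -- 390 left
V2 y: intersect with XZ mask (72 set) -- 282 left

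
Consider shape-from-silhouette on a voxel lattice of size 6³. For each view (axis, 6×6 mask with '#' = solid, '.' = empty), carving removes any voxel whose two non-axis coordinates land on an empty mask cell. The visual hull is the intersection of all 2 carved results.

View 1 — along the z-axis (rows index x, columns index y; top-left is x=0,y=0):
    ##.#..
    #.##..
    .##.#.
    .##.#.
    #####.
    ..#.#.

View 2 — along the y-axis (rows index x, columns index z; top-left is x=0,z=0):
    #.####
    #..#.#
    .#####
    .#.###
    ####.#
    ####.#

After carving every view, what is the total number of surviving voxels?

initial block: 6^3 = 216
[1] z-view keeps 19 columns → grid now 114
[2] y-view keeps 27 columns → grid now 86

remaining voxels: 86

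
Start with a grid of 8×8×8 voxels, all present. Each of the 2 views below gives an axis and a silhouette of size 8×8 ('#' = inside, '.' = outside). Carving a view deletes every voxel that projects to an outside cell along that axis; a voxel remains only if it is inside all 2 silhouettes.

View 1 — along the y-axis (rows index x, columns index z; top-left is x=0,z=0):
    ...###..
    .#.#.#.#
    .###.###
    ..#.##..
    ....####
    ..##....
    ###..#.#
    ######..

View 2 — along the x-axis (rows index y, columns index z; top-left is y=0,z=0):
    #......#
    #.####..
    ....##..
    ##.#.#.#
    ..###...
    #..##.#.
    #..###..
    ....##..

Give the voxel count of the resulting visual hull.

before carving: 512 voxels (8×8×8)
V1 y: intersect with XZ mask (33 set) -- 264 left
V2 x: intersect with YZ mask (27 set) -- 118 left

remaining voxels: 118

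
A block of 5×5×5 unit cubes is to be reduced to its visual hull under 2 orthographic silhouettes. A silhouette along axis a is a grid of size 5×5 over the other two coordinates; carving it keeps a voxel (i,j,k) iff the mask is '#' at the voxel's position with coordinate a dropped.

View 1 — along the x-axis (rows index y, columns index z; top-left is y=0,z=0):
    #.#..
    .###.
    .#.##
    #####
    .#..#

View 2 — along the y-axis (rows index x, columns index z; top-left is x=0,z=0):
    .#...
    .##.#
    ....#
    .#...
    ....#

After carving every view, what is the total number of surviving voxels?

voxel count = 24

before carving: 125 voxels (5×5×5)
  1. axis=0 (YZ plane), |mask|=15  ⇒  voxels=75
  2. axis=1 (XZ plane), |mask|=7  ⇒  voxels=24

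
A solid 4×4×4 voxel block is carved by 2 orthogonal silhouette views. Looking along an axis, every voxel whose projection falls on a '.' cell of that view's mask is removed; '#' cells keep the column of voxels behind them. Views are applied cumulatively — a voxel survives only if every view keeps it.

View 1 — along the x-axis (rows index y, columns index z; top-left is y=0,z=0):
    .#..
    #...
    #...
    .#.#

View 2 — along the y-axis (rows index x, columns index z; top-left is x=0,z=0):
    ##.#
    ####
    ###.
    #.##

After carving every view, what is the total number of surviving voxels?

full grid |V| = 64
[1] x-view keeps 5 columns → grid now 20
[2] y-view keeps 13 columns → grid now 17

17 voxels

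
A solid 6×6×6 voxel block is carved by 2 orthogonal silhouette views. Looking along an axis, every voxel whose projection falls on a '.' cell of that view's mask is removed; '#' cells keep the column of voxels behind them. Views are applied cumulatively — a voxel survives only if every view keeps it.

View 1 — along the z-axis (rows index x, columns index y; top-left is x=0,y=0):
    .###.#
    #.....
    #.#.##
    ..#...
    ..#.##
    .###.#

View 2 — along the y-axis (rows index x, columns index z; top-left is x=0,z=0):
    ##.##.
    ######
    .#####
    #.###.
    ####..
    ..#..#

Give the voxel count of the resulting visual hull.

voxel count = 66

full grid |V| = 216
step 1: project along z, AND mask (17/36) → |grid| = 102
step 2: project along y, AND mask (25/36) → |grid| = 66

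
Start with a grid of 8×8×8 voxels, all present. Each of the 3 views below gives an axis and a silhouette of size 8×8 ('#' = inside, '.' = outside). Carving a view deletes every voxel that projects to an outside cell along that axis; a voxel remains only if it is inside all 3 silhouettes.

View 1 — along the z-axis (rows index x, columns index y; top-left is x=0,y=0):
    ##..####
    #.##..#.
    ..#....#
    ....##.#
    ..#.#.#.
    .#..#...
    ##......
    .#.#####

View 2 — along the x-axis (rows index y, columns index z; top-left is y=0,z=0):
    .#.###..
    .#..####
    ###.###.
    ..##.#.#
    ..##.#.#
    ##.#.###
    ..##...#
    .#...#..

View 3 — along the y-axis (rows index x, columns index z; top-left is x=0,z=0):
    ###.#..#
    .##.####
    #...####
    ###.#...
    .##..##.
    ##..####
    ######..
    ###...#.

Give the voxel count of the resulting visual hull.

voxel count = 65

initial block: 8^3 = 512
step 1: project along z, AND mask (28/64) → |grid| = 224
step 2: project along x, AND mask (34/64) → |grid| = 116
step 3: project along y, AND mask (40/64) → |grid| = 65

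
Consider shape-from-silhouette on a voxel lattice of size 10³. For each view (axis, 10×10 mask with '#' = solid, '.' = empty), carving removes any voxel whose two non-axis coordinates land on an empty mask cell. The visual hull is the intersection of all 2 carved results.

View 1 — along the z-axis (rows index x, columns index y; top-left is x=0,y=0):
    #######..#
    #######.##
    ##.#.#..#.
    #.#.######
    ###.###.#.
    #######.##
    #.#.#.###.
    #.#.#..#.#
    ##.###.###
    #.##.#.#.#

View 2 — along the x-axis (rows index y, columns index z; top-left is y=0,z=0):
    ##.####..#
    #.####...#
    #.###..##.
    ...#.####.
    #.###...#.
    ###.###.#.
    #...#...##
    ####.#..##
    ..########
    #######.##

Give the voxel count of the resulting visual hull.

|visual hull| = 458

full grid |V| = 1000
[1] z-view keeps 71 columns → grid now 710
[2] x-view keeps 64 columns → grid now 458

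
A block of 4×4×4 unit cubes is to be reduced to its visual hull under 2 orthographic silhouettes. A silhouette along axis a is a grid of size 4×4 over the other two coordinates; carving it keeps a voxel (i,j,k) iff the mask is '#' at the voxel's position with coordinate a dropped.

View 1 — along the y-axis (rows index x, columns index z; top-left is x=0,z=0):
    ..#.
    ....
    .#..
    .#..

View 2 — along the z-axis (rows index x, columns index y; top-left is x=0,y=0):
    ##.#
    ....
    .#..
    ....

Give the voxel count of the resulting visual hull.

full grid |V| = 64
[1] y-view keeps 3 columns → grid now 12
[2] z-view keeps 4 columns → grid now 4

remaining voxels: 4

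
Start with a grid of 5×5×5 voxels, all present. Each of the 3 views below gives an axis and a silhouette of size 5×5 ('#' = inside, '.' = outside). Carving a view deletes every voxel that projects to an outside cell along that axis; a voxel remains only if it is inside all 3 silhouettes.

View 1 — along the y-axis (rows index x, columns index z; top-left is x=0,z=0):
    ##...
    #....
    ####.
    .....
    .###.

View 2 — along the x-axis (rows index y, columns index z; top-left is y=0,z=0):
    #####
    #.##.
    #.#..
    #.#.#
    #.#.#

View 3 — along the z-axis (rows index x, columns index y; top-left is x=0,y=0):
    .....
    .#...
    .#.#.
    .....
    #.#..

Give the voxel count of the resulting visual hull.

remaining voxels: 10

before carving: 125 voxels (5×5×5)
  1. axis=1 (XZ plane), |mask|=10  ⇒  voxels=50
  2. axis=0 (YZ plane), |mask|=16  ⇒  voxels=32
  3. axis=2 (XY plane), |mask|=5  ⇒  voxels=10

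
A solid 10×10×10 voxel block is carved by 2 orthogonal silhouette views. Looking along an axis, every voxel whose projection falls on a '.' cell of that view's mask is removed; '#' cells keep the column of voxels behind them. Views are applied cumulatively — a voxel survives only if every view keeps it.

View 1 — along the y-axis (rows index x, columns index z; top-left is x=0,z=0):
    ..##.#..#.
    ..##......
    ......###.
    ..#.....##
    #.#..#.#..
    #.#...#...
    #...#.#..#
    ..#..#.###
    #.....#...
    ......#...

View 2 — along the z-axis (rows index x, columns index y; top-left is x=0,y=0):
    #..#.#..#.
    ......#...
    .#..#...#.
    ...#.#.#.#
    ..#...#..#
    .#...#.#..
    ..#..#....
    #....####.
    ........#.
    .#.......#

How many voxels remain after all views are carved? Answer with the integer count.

97 voxels

initial block: 10^3 = 1000
carve view 1 (along y, XZ-mask fill 31/100): 310 voxels remain
carve view 2 (along z, XY-mask fill 28/100): 97 voxels remain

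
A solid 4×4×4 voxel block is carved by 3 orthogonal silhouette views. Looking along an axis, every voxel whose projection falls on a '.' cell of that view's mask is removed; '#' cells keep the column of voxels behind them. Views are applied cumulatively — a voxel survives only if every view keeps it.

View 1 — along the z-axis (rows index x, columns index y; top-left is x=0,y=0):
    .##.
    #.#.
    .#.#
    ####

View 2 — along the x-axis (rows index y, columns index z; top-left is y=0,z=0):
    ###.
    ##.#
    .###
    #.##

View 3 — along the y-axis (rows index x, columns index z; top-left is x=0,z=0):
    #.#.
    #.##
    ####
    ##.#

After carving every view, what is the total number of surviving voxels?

|visual hull| = 21

full grid |V| = 64
V1 z: intersect with XY mask (10 set) -- 40 left
V2 x: intersect with YZ mask (12 set) -- 30 left
V3 y: intersect with XZ mask (12 set) -- 21 left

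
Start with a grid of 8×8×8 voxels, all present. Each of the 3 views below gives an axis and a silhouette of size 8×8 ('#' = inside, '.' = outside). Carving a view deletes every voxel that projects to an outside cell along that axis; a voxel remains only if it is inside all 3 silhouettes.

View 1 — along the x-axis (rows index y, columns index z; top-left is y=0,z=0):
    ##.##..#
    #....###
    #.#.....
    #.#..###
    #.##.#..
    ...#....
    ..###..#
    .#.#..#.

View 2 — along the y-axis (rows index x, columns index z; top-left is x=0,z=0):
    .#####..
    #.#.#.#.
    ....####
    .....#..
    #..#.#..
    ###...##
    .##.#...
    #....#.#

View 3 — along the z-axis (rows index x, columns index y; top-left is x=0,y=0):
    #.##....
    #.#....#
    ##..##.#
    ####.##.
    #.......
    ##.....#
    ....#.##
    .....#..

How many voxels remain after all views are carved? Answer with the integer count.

full grid |V| = 512
step 1: project along x, AND mask (28/64) → |grid| = 224
step 2: project along y, AND mask (28/64) → |grid| = 96
step 3: project along z, AND mask (25/64) → |grid| = 34

voxel count = 34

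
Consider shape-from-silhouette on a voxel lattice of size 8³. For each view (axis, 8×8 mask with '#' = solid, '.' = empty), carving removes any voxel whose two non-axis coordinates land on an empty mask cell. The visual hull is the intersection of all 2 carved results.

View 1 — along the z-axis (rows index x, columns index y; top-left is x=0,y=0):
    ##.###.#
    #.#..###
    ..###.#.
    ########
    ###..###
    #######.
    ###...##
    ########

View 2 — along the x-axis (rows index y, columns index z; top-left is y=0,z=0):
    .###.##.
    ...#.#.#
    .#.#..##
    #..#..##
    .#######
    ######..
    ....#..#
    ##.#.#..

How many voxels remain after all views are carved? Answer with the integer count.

210 voxels

start: 8×8×8 = 512 voxels
[1] z-view keeps 49 columns → grid now 392
[2] x-view keeps 35 columns → grid now 210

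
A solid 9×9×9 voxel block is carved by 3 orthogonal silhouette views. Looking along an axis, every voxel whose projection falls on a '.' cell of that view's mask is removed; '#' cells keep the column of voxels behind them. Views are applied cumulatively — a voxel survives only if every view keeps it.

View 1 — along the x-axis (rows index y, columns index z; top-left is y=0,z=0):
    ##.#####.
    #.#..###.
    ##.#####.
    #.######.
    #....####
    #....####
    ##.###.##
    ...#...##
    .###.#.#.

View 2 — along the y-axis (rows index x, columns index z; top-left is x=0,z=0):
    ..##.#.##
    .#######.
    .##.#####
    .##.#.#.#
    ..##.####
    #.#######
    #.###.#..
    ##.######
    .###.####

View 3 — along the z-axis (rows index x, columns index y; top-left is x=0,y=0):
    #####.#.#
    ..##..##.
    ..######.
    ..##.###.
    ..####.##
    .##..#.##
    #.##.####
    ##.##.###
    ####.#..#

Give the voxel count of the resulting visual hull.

|visual hull| = 212

start: 9×9×9 = 729 voxels
  1. axis=0 (YZ plane), |mask|=51  ⇒  voxels=459
  2. axis=1 (XZ plane), |mask|=58  ⇒  voxels=326
  3. axis=2 (XY plane), |mask|=53  ⇒  voxels=212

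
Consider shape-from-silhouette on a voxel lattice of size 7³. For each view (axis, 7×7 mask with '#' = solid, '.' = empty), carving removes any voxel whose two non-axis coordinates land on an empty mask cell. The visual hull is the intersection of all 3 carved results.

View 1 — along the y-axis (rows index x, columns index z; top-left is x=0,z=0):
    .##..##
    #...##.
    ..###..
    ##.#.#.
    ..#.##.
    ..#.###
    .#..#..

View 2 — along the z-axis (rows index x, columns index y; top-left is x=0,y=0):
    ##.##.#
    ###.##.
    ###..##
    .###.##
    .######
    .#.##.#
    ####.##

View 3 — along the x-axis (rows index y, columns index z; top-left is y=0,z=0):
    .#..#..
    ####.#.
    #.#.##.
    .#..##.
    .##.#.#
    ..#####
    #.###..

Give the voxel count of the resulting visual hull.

|visual hull| = 73

before carving: 343 voxels (7×7×7)
step 1: project along y, AND mask (23/49) → |grid| = 161
step 2: project along z, AND mask (36/49) → |grid| = 116
step 3: project along x, AND mask (27/49) → |grid| = 73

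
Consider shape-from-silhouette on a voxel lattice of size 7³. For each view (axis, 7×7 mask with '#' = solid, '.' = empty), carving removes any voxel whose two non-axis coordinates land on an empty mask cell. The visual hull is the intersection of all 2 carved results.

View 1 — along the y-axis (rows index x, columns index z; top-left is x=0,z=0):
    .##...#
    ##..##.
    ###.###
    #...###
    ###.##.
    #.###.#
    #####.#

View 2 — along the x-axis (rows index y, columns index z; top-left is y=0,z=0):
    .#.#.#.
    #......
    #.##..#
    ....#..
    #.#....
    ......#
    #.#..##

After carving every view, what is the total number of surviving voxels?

|visual hull| = 77

start: 7×7×7 = 343 voxels
after view 1 [y-axis, 33 of 49 cells solid] → remaining = 231
after view 2 [x-axis, 16 of 49 cells solid] → remaining = 77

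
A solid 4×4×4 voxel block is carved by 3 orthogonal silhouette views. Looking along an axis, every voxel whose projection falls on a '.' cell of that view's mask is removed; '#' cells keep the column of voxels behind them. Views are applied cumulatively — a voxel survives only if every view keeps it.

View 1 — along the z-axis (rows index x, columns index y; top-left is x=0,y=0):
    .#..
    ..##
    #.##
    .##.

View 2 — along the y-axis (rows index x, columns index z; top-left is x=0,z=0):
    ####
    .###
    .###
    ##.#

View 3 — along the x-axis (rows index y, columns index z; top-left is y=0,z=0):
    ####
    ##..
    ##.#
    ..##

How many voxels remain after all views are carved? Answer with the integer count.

remaining voxels: 18

before carving: 64 voxels (4×4×4)
step 1: project along z, AND mask (8/16) → |grid| = 32
step 2: project along y, AND mask (13/16) → |grid| = 25
step 3: project along x, AND mask (11/16) → |grid| = 18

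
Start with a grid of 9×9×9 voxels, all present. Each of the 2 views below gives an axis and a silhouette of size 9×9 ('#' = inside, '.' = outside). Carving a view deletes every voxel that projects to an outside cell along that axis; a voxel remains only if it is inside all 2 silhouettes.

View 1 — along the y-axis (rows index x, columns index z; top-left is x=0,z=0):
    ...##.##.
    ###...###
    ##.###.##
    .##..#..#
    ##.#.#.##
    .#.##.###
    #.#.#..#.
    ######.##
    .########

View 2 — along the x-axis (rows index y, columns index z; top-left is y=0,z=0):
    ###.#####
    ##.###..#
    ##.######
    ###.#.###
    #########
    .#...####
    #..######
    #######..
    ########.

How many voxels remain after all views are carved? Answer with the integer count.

voxel count = 382

start: 9×9×9 = 729 voxels
carve view 1 (along y, XZ-mask fill 53/81): 477 voxels remain
carve view 2 (along x, YZ-mask fill 65/81): 382 voxels remain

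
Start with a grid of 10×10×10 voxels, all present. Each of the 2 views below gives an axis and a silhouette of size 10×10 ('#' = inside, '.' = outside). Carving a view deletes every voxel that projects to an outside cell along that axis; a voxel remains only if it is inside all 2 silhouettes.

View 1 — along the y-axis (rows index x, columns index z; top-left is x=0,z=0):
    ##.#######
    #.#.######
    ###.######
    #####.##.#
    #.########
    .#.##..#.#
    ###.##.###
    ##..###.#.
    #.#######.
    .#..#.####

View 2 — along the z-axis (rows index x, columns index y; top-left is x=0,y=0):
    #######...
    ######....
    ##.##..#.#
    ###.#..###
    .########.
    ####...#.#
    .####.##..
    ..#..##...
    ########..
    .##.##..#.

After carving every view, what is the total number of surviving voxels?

voxel count = 483

initial block: 10^3 = 1000
V1 y: intersect with XZ mask (76 set) -- 760 left
V2 z: intersect with XY mask (62 set) -- 483 left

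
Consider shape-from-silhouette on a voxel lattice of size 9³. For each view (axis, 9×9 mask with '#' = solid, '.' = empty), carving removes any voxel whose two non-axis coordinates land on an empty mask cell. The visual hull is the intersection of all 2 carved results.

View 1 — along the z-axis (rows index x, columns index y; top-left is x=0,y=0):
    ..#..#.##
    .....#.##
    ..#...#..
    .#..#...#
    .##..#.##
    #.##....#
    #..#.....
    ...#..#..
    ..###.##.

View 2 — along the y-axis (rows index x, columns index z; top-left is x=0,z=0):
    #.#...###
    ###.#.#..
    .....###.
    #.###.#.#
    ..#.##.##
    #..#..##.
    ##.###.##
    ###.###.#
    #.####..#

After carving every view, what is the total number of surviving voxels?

voxel count = 158

initial block: 9^3 = 729
carve view 1 (along z, XY-mask fill 30/81): 270 voxels remain
carve view 2 (along y, XZ-mask fill 48/81): 158 voxels remain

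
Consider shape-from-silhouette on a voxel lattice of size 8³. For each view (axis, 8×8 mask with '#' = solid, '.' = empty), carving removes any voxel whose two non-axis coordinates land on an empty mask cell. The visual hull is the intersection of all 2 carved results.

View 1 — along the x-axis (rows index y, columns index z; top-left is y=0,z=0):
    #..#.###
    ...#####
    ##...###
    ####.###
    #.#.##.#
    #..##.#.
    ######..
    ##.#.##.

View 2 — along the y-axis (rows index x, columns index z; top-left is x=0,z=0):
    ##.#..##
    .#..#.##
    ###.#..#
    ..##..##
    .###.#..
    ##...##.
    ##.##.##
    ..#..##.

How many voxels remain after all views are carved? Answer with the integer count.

before carving: 512 voxels (8×8×8)
after view 1 [x-axis, 42 of 64 cells solid] → remaining = 336
after view 2 [y-axis, 35 of 64 cells solid] → remaining = 182

voxel count = 182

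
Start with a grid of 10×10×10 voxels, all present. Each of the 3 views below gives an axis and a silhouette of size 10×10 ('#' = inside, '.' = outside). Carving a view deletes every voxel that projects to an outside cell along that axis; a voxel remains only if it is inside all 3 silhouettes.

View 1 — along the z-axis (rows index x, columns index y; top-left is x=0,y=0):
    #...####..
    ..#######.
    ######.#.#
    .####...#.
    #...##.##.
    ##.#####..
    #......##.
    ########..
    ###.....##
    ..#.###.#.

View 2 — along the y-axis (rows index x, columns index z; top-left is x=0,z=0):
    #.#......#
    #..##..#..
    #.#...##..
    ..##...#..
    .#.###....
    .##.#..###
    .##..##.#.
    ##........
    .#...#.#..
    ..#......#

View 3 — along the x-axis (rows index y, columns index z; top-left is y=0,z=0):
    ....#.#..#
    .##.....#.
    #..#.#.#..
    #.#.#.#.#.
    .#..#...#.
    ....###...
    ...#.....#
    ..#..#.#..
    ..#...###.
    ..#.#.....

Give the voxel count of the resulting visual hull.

start: 10×10×10 = 1000 voxels
carve view 1 (along z, XY-mask fill 58/100): 580 voxels remain
carve view 2 (along y, XZ-mask fill 36/100): 208 voxels remain
carve view 3 (along x, YZ-mask fill 32/100): 67 voxels remain

voxel count = 67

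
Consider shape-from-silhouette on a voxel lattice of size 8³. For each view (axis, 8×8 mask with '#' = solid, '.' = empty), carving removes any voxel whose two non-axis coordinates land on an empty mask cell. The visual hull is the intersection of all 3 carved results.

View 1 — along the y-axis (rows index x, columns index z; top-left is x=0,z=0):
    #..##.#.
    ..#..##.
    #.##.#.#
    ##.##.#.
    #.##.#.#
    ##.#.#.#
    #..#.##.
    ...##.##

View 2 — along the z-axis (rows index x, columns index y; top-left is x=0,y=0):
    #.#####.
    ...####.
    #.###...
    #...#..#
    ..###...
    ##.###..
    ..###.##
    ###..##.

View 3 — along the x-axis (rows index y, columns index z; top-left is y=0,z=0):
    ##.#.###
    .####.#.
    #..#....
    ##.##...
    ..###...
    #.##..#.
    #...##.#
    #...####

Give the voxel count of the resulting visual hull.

remaining voxels: 78

before carving: 512 voxels (8×8×8)
  1. axis=1 (XZ plane), |mask|=35  ⇒  voxels=280
  2. axis=2 (XY plane), |mask|=35  ⇒  voxels=151
  3. axis=0 (YZ plane), |mask|=33  ⇒  voxels=78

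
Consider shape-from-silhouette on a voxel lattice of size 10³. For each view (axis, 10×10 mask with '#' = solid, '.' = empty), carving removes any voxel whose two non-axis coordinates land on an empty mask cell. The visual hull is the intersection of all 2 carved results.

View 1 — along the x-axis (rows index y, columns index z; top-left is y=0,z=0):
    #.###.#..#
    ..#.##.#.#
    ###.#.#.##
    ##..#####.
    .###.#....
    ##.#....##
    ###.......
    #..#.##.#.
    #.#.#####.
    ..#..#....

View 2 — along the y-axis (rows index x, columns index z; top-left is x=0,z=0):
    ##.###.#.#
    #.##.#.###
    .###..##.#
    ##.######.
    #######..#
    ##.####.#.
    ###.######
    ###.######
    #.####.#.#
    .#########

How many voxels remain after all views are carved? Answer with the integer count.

remaining voxels: 392

before carving: 1000 voxels (10×10×10)
  1. axis=0 (YZ plane), |mask|=51  ⇒  voxels=510
  2. axis=1 (XZ plane), |mask|=77  ⇒  voxels=392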